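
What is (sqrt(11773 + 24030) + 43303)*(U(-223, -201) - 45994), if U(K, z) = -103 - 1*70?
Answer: -1999169601 - 46167*sqrt(35803) ≈ -2.0079e+9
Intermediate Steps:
U(K, z) = -173 (U(K, z) = -103 - 70 = -173)
(sqrt(11773 + 24030) + 43303)*(U(-223, -201) - 45994) = (sqrt(11773 + 24030) + 43303)*(-173 - 45994) = (sqrt(35803) + 43303)*(-46167) = (43303 + sqrt(35803))*(-46167) = -1999169601 - 46167*sqrt(35803)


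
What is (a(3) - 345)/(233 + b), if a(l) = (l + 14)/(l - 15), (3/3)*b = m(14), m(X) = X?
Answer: -4157/2964 ≈ -1.4025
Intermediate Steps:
b = 14
a(l) = (14 + l)/(-15 + l)
(a(3) - 345)/(233 + b) = ((14 + 3)/(-15 + 3) - 345)/(233 + 14) = (17/(-12) - 345)/247 = (-1/12*17 - 345)*(1/247) = (-17/12 - 345)*(1/247) = -4157/12*1/247 = -4157/2964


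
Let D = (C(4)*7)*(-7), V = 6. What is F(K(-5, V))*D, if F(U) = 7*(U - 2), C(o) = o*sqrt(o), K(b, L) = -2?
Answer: 10976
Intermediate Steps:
C(o) = o**(3/2)
F(U) = -14 + 7*U (F(U) = 7*(-2 + U) = -14 + 7*U)
D = -392 (D = (4**(3/2)*7)*(-7) = (8*7)*(-7) = 56*(-7) = -392)
F(K(-5, V))*D = (-14 + 7*(-2))*(-392) = (-14 - 14)*(-392) = -28*(-392) = 10976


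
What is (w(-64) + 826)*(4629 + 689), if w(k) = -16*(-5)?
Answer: 4818108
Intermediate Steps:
w(k) = 80
(w(-64) + 826)*(4629 + 689) = (80 + 826)*(4629 + 689) = 906*5318 = 4818108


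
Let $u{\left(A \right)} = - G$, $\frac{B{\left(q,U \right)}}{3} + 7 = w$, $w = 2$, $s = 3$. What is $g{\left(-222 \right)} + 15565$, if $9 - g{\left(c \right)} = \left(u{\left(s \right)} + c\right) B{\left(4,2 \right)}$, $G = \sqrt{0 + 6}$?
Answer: $12244 - 15 \sqrt{6} \approx 12207.0$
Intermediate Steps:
$G = \sqrt{6} \approx 2.4495$
$B{\left(q,U \right)} = -15$ ($B{\left(q,U \right)} = -21 + 3 \cdot 2 = -21 + 6 = -15$)
$u{\left(A \right)} = - \sqrt{6}$
$g{\left(c \right)} = 9 - 15 \sqrt{6} + 15 c$ ($g{\left(c \right)} = 9 - \left(- \sqrt{6} + c\right) \left(-15\right) = 9 - \left(c - \sqrt{6}\right) \left(-15\right) = 9 - \left(- 15 c + 15 \sqrt{6}\right) = 9 + \left(- 15 \sqrt{6} + 15 c\right) = 9 - 15 \sqrt{6} + 15 c$)
$g{\left(-222 \right)} + 15565 = \left(9 - 15 \sqrt{6} + 15 \left(-222\right)\right) + 15565 = \left(9 - 15 \sqrt{6} - 3330\right) + 15565 = \left(-3321 - 15 \sqrt{6}\right) + 15565 = 12244 - 15 \sqrt{6}$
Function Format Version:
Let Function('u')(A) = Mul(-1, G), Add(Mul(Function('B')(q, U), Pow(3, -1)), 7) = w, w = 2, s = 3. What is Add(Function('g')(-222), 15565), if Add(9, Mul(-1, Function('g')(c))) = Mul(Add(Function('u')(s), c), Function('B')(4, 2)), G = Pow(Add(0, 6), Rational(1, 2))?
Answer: Add(12244, Mul(-15, Pow(6, Rational(1, 2)))) ≈ 12207.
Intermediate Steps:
G = Pow(6, Rational(1, 2)) ≈ 2.4495
Function('B')(q, U) = -15 (Function('B')(q, U) = Add(-21, Mul(3, 2)) = Add(-21, 6) = -15)
Function('u')(A) = Mul(-1, Pow(6, Rational(1, 2)))
Function('g')(c) = Add(9, Mul(-15, Pow(6, Rational(1, 2))), Mul(15, c)) (Function('g')(c) = Add(9, Mul(-1, Mul(Add(Mul(-1, Pow(6, Rational(1, 2))), c), -15))) = Add(9, Mul(-1, Mul(Add(c, Mul(-1, Pow(6, Rational(1, 2)))), -15))) = Add(9, Mul(-1, Add(Mul(-15, c), Mul(15, Pow(6, Rational(1, 2)))))) = Add(9, Add(Mul(-15, Pow(6, Rational(1, 2))), Mul(15, c))) = Add(9, Mul(-15, Pow(6, Rational(1, 2))), Mul(15, c)))
Add(Function('g')(-222), 15565) = Add(Add(9, Mul(-15, Pow(6, Rational(1, 2))), Mul(15, -222)), 15565) = Add(Add(9, Mul(-15, Pow(6, Rational(1, 2))), -3330), 15565) = Add(Add(-3321, Mul(-15, Pow(6, Rational(1, 2)))), 15565) = Add(12244, Mul(-15, Pow(6, Rational(1, 2))))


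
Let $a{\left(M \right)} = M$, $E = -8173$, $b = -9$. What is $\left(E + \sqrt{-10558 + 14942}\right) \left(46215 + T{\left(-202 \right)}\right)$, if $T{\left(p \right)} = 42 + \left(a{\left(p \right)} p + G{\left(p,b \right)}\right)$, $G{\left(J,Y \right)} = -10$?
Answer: $-711467823 + 348204 \sqrt{274} \approx -7.057 \cdot 10^{8}$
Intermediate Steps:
$T{\left(p \right)} = 32 + p^{2}$ ($T{\left(p \right)} = 42 + \left(p p - 10\right) = 42 + \left(p^{2} - 10\right) = 42 + \left(-10 + p^{2}\right) = 32 + p^{2}$)
$\left(E + \sqrt{-10558 + 14942}\right) \left(46215 + T{\left(-202 \right)}\right) = \left(-8173 + \sqrt{-10558 + 14942}\right) \left(46215 + \left(32 + \left(-202\right)^{2}\right)\right) = \left(-8173 + \sqrt{4384}\right) \left(46215 + \left(32 + 40804\right)\right) = \left(-8173 + 4 \sqrt{274}\right) \left(46215 + 40836\right) = \left(-8173 + 4 \sqrt{274}\right) 87051 = -711467823 + 348204 \sqrt{274}$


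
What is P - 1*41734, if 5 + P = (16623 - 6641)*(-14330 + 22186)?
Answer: 78376853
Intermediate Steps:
P = 78418587 (P = -5 + (16623 - 6641)*(-14330 + 22186) = -5 + 9982*7856 = -5 + 78418592 = 78418587)
P - 1*41734 = 78418587 - 1*41734 = 78418587 - 41734 = 78376853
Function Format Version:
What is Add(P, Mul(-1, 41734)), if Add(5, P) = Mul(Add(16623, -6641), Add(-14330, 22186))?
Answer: 78376853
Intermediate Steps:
P = 78418587 (P = Add(-5, Mul(Add(16623, -6641), Add(-14330, 22186))) = Add(-5, Mul(9982, 7856)) = Add(-5, 78418592) = 78418587)
Add(P, Mul(-1, 41734)) = Add(78418587, Mul(-1, 41734)) = Add(78418587, -41734) = 78376853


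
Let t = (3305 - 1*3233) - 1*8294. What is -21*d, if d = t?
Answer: 172662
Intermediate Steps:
t = -8222 (t = (3305 - 3233) - 8294 = 72 - 8294 = -8222)
d = -8222
-21*d = -21*(-8222) = 172662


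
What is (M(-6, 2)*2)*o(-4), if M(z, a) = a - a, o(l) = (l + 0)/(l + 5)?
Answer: 0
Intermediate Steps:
o(l) = l/(5 + l)
M(z, a) = 0
(M(-6, 2)*2)*o(-4) = (0*2)*(-4/(5 - 4)) = 0*(-4/1) = 0*(-4*1) = 0*(-4) = 0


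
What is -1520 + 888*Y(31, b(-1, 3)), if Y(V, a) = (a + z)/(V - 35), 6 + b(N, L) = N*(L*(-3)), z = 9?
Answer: -4184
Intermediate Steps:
b(N, L) = -6 - 3*L*N (b(N, L) = -6 + N*(L*(-3)) = -6 + N*(-3*L) = -6 - 3*L*N)
Y(V, a) = (9 + a)/(-35 + V) (Y(V, a) = (a + 9)/(V - 35) = (9 + a)/(-35 + V))
-1520 + 888*Y(31, b(-1, 3)) = -1520 + 888*((9 + (-6 - 3*3*(-1)))/(-35 + 31)) = -1520 + 888*((9 + (-6 + 9))/(-4)) = -1520 + 888*(-(9 + 3)/4) = -1520 + 888*(-1/4*12) = -1520 + 888*(-3) = -1520 - 2664 = -4184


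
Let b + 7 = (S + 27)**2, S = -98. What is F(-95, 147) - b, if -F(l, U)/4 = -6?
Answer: -5010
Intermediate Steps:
F(l, U) = 24 (F(l, U) = -4*(-6) = 24)
b = 5034 (b = -7 + (-98 + 27)**2 = -7 + (-71)**2 = -7 + 5041 = 5034)
F(-95, 147) - b = 24 - 1*5034 = 24 - 5034 = -5010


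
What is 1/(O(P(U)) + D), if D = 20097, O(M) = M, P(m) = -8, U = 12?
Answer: 1/20089 ≈ 4.9778e-5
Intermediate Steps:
1/(O(P(U)) + D) = 1/(-8 + 20097) = 1/20089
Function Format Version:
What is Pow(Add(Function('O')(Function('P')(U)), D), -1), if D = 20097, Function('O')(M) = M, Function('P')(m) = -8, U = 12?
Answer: Rational(1, 20089) ≈ 4.9778e-5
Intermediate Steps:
Pow(Add(Function('O')(Function('P')(U)), D), -1) = Pow(Add(-8, 20097), -1) = Pow(20089, -1) = Rational(1, 20089)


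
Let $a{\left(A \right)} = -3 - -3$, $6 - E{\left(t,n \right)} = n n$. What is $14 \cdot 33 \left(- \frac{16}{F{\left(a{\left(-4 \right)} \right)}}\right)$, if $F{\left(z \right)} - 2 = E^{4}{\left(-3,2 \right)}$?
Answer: $- \frac{1232}{3} \approx -410.67$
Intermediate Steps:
$E{\left(t,n \right)} = 6 - n^{2}$ ($E{\left(t,n \right)} = 6 - n n = 6 - n^{2}$)
$a{\left(A \right)} = 0$ ($a{\left(A \right)} = -3 + 3 = 0$)
$F{\left(z \right)} = 18$ ($F{\left(z \right)} = 2 + \left(6 - 2^{2}\right)^{4} = 2 + \left(6 - 4\right)^{4} = 2 + 2^{4} = 2 + 16 = 18$)
$14 \cdot 33 \left(- \frac{16}{F{\left(a{\left(-4 \right)} \right)}}\right) = 14 \cdot 33 \left(- \frac{16}{18}\right) = 462 \left(\left(-16\right) \frac{1}{18}\right) = 462 \left(- \frac{8}{9}\right) = - \frac{1232}{3}$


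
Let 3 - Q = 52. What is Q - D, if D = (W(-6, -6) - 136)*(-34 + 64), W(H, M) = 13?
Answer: 3641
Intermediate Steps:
Q = -49 (Q = 3 - 1*52 = 3 - 52 = -49)
D = -3690 (D = (13 - 136)*(-34 + 64) = -123*30 = -3690)
Q - D = -49 - 1*(-3690) = -49 + 3690 = 3641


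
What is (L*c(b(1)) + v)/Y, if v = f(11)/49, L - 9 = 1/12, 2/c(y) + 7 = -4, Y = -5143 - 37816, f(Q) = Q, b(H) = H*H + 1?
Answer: 4615/138929406 ≈ 3.3218e-5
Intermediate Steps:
b(H) = 1 + H² (b(H) = H² + 1 = 1 + H²)
Y = -42959
c(y) = -2/11 (c(y) = 2/(-7 - 4) = 2/(-11) = 2*(-1/11) = -2/11)
L = 109/12 (L = 9 + 1/12 = 109/12 ≈ 9.0833)
v = 11/49 ≈ 0.22449
(L*c(b(1)) + v)/Y = ((109/12)*(-2/11) + 11/49)/(-42959) = (-109/66 + 11/49)*(-1/42959) = -4615/3234*(-1/42959) = 4615/138929406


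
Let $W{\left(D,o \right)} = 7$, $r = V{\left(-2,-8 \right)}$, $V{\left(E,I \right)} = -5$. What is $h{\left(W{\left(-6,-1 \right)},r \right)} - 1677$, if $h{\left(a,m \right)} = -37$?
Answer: $-1714$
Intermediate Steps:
$r = -5$
$h{\left(W{\left(-6,-1 \right)},r \right)} - 1677 = -37 - 1677 = -1714$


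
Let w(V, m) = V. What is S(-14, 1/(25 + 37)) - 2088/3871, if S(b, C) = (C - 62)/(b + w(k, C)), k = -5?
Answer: 12416589/4560038 ≈ 2.7229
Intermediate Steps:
S(b, C) = (-62 + C)/(-5 + b) (S(b, C) = (C - 62)/(b - 5) = (-62 + C)/(-5 + b))
S(-14, 1/(25 + 37)) - 2088/3871 = (-62 + 1/(25 + 37))/(-5 - 14) - 2088/3871 = (-62 + 1/62)/(-19) - 2088*1/3871 = -(-62 + 1/62)/19 - 2088/3871 = -1/19*(-3843/62) - 2088/3871 = 3843/1178 - 2088/3871 = 12416589/4560038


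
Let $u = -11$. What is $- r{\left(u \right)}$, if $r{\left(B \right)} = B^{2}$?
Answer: $-121$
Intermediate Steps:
$- r{\left(u \right)} = - \left(-11\right)^{2} = \left(-1\right) 121 = -121$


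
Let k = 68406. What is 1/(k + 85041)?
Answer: 1/153447 ≈ 6.5169e-6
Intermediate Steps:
1/(k + 85041) = 1/(68406 + 85041) = 1/153447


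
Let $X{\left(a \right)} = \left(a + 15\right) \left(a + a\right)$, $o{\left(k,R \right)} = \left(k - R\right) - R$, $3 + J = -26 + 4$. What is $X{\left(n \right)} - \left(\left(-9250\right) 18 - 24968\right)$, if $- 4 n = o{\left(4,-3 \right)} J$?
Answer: $\frac{402311}{2} \approx 2.0116 \cdot 10^{5}$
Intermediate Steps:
$J = -25$ ($J = -3 + \left(-26 + 4\right) = -3 - 22 = -25$)
$o{\left(k,R \right)} = k - 2 R$
$n = \frac{125}{2}$ ($n = - \frac{\left(4 - -6\right) \left(-25\right)}{4} = - \frac{\left(4 + 6\right) \left(-25\right)}{4} = - \frac{10 \left(-25\right)}{4} = \left(- \frac{1}{4}\right) \left(-250\right) = \frac{125}{2} \approx 62.5$)
$X{\left(a \right)} = 2 a \left(15 + a\right)$ ($X{\left(a \right)} = \left(15 + a\right) 2 a = 2 a \left(15 + a\right)$)
$X{\left(n \right)} - \left(\left(-9250\right) 18 - 24968\right) = 2 \cdot \frac{125}{2} \left(15 + \frac{125}{2}\right) - \left(\left(-9250\right) 18 - 24968\right) = 2 \cdot \frac{125}{2} \cdot \frac{155}{2} - \left(-166500 - 24968\right) = \frac{19375}{2} - -191468 = \frac{19375}{2} + 191468 = \frac{402311}{2}$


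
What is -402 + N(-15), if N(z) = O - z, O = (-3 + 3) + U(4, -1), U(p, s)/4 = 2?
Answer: -379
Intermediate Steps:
U(p, s) = 8 (U(p, s) = 4*2 = 8)
O = 8 (O = (-3 + 3) + 8 = 0 + 8 = 8)
N(z) = 8 - z
-402 + N(-15) = -402 + (8 - 1*(-15)) = -402 + (8 + 15) = -402 + 23 = -379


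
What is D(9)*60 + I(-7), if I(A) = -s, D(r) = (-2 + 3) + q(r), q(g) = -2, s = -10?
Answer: -50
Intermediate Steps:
D(r) = -1 (D(r) = (-2 + 3) - 2 = 1 - 2 = -1)
I(A) = 10 (I(A) = -1*(-10) = 10)
D(9)*60 + I(-7) = -1*60 + 10 = -60 + 10 = -50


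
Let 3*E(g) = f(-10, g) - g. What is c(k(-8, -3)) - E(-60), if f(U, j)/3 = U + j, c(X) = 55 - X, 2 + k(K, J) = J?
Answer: 110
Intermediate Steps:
k(K, J) = -2 + J
f(U, j) = 3*U + 3*j (f(U, j) = 3*(U + j) = 3*U + 3*j)
E(g) = -10 + 2*g/3 (E(g) = ((3*(-10) + 3*g) - g)/3 = ((-30 + 3*g) - g)/3 = (-30 + 2*g)/3 = -10 + 2*g/3)
c(k(-8, -3)) - E(-60) = (55 - (-2 - 3)) - (-10 + (⅔)*(-60)) = (55 - 1*(-5)) - (-10 - 40) = (55 + 5) - 1*(-50) = 60 + 50 = 110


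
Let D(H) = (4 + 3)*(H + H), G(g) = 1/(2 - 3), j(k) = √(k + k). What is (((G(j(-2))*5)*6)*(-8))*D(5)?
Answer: 16800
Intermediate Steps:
j(k) = √2*√k (j(k) = √(2*k) = √2*√k)
G(g) = -1 (G(g) = 1/(-1) = -1)
D(H) = 14*H (D(H) = 7*(2*H) = 14*H)
(((G(j(-2))*5)*6)*(-8))*D(5) = ((-1*5*6)*(-8))*(14*5) = (-5*6*(-8))*70 = -30*(-8)*70 = 240*70 = 16800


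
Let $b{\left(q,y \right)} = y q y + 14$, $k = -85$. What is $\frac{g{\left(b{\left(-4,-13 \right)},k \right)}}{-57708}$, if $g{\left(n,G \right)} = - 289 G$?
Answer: $- \frac{24565}{57708} \approx -0.42568$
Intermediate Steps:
$b{\left(q,y \right)} = 14 + q y^{2}$ ($b{\left(q,y \right)} = q y y + 14 = q y^{2} + 14 = 14 + q y^{2}$)
$\frac{g{\left(b{\left(-4,-13 \right)},k \right)}}{-57708} = \frac{\left(-289\right) \left(-85\right)}{-57708} = 24565 \left(- \frac{1}{57708}\right) = - \frac{24565}{57708}$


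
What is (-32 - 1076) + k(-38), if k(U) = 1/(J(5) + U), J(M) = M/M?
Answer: -40997/37 ≈ -1108.0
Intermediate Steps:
J(M) = 1
k(U) = 1/(1 + U)
(-32 - 1076) + k(-38) = (-32 - 1076) + 1/(1 - 38) = -1108 + 1/(-37) = -1108 - 1/37 = -40997/37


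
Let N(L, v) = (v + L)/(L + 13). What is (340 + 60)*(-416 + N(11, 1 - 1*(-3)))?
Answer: -166150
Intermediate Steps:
N(L, v) = (L + v)/(13 + L)
(340 + 60)*(-416 + N(11, 1 - 1*(-3))) = (340 + 60)*(-416 + (11 + (1 - 1*(-3)))/(13 + 11)) = 400*(-416 + (11 + (1 + 3))/24) = 400*(-416 + (11 + 4)/24) = 400*(-416 + (1/24)*15) = 400*(-416 + 5/8) = 400*(-3323/8) = -166150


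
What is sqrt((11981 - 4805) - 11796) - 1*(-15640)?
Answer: 15640 + 2*I*sqrt(1155) ≈ 15640.0 + 67.971*I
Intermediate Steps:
sqrt((11981 - 4805) - 11796) - 1*(-15640) = sqrt(7176 - 11796) + 15640 = sqrt(-4620) + 15640 = 2*I*sqrt(1155) + 15640 = 15640 + 2*I*sqrt(1155)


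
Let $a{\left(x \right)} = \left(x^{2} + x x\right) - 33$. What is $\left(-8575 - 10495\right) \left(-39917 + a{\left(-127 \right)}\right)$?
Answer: $146686440$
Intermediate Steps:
$a{\left(x \right)} = -33 + 2 x^{2}$ ($a{\left(x \right)} = \left(x^{2} + x^{2}\right) - 33 = 2 x^{2} - 33 = -33 + 2 x^{2}$)
$\left(-8575 - 10495\right) \left(-39917 + a{\left(-127 \right)}\right) = \left(-8575 - 10495\right) \left(-39917 - \left(33 - 2 \left(-127\right)^{2}\right)\right) = - 19070 \left(-39917 + \left(-33 + 2 \cdot 16129\right)\right) = - 19070 \left(-39917 + \left(-33 + 32258\right)\right) = - 19070 \left(-39917 + 32225\right) = \left(-19070\right) \left(-7692\right) = 146686440$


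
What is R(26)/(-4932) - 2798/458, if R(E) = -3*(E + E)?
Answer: -572012/94119 ≈ -6.0775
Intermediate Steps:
R(E) = -6*E
R(26)/(-4932) - 2798/458 = -6*26/(-4932) - 2798/458 = -156*(-1/4932) - 2798*1/458 = 13/411 - 1399/229 = -572012/94119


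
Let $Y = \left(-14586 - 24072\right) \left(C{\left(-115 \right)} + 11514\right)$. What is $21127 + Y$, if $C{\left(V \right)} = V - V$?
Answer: $-445087085$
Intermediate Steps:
$C{\left(V \right)} = 0$
$Y = -445108212$ ($Y = \left(-14586 - 24072\right) \left(0 + 11514\right) = \left(-38658\right) 11514 = -445108212$)
$21127 + Y = 21127 - 445108212 = -445087085$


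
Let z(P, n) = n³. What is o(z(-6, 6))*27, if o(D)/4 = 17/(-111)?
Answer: -612/37 ≈ -16.541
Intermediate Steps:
o(D) = -68/111 (o(D) = 4*(17/(-111)) = 4*(17*(-1/111)) = 4*(-17/111) = -68/111)
o(z(-6, 6))*27 = -68/111*27 = -612/37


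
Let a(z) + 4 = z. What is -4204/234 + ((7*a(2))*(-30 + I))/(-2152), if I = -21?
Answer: -2303521/125892 ≈ -18.298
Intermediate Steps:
a(z) = -4 + z
-4204/234 + ((7*a(2))*(-30 + I))/(-2152) = -4204/234 + ((7*(-4 + 2))*(-30 - 21))/(-2152) = -4204*1/234 + ((7*(-2))*(-51))*(-1/2152) = -2102/117 - 14*(-51)*(-1/2152) = -2102/117 + 714*(-1/2152) = -2102/117 - 357/1076 = -2303521/125892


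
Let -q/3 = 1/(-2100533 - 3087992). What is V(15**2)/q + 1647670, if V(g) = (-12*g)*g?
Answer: -1050674664830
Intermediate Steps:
q = 3/5188525 (q = -3/(-2100533 - 3087992) = -3/(-5188525) = -3*(-1/5188525) = 3/5188525 ≈ 5.7820e-7)
V(g) = -12*g**2
V(15**2)/q + 1647670 = (-12*(15**2)**2)/(3/5188525) + 1647670 = -12*225**2*(5188525/3) + 1647670 = -12*50625*(5188525/3) + 1647670 = -607500*5188525/3 + 1647670 = -1050676312500 + 1647670 = -1050674664830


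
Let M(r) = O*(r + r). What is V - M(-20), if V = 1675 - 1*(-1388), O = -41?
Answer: 1423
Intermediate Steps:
M(r) = -82*r (M(r) = -41*(r + r) = -82*r)
V = 3063 (V = 1675 + 1388 = 3063)
V - M(-20) = 3063 - (-82)*(-20) = 3063 - 1*1640 = 3063 - 1640 = 1423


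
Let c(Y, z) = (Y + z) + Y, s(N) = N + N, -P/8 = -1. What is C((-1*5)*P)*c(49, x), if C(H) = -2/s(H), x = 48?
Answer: 73/20 ≈ 3.6500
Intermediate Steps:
P = 8 (P = -8*(-1) = 8)
s(N) = 2*N
C(H) = -1/H (C(H) = -2*1/(2*H) = -1/H)
c(Y, z) = z + 2*Y
C((-1*5)*P)*c(49, x) = (-1/(-1*5*8))*(48 + 2*49) = (-1/((-5*8)))*(48 + 98) = -1/(-40)*146 = -1*(-1/40)*146 = (1/40)*146 = 73/20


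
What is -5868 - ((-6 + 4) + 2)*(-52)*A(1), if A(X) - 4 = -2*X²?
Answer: -5868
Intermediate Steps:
A(X) = 4 - 2*X²
-5868 - ((-6 + 4) + 2)*(-52)*A(1) = -5868 - ((-6 + 4) + 2)*(-52)*(4 - 2*1²) = -5868 - (-2 + 2)*(-52)*(4 - 2*1) = -5868 - 0*(-52)*(4 - 2) = -5868 - 0*2 = -5868 - 1*0 = -5868 + 0 = -5868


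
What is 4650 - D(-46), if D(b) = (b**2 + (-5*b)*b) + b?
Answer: 13160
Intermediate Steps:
D(b) = b - 4*b**2 (D(b) = (b**2 - 5*b**2) + b = -4*b**2 + b = b - 4*b**2)
4650 - D(-46) = 4650 - (-46)*(1 - 4*(-46)) = 4650 - (-46)*(1 + 184) = 4650 - (-46)*185 = 4650 - 1*(-8510) = 4650 + 8510 = 13160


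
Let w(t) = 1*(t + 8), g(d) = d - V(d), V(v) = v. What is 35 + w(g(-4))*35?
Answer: 315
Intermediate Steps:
g(d) = 0 (g(d) = d - d = 0)
w(t) = 8 + t (w(t) = 1*(8 + t) = 8 + t)
35 + w(g(-4))*35 = 35 + (8 + 0)*35 = 35 + 8*35 = 35 + 280 = 315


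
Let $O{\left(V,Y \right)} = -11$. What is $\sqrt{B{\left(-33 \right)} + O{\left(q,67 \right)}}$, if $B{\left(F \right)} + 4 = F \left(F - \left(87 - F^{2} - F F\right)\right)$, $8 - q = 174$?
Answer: $i \sqrt{67929} \approx 260.63 i$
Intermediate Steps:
$q = -166$ ($q = 8 - 174 = -166$)
$B{\left(F \right)} = -4 + F \left(-87 + F + 2 F^{2}\right)$ ($B{\left(F \right)} = -4 + F \left(F - \left(87 - F^{2} - F F\right)\right) = -4 + F \left(F + \left(\left(F^{2} + F^{2}\right) - 87\right)\right) = -4 + F \left(F + \left(2 F^{2} - 87\right)\right) = -4 + F \left(F + \left(-87 + 2 F^{2}\right)\right) = -4 + F \left(-87 + F + 2 F^{2}\right)$)
$\sqrt{B{\left(-33 \right)} + O{\left(q,67 \right)}} = \sqrt{\left(-4 + \left(-33\right)^{2} - -2871 + 2 \left(-33\right)^{3}\right) - 11} = \sqrt{\left(-4 + 1089 + 2871 + 2 \left(-35937\right)\right) - 11} = \sqrt{\left(-4 + 1089 + 2871 - 71874\right) - 11} = \sqrt{-67918 - 11} = \sqrt{-67929} = i \sqrt{67929}$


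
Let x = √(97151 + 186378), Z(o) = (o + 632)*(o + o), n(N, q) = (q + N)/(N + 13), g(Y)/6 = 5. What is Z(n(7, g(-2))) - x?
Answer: 469049/200 - √283529 ≈ 1812.8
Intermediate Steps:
g(Y) = 30 (g(Y) = 6*5 = 30)
n(N, q) = (N + q)/(13 + N)
Z(o) = 2*o*(632 + o) (Z(o) = (632 + o)*(2*o) = 2*o*(632 + o))
x = √283529 ≈ 532.47
Z(n(7, g(-2))) - x = 2*((7 + 30)/(13 + 7))*(632 + (7 + 30)/(13 + 7)) - √283529 = 2*(37/20)*(632 + 37/20) - √283529 = 2*(37/20)*(12677/20) - √283529 = 469049/200 - √283529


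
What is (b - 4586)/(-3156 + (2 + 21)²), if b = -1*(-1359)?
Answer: 3227/2627 ≈ 1.2284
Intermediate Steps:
b = 1359
(b - 4586)/(-3156 + (2 + 21)²) = (1359 - 4586)/(-3156 + (2 + 21)²) = -3227/(-3156 + 23²) = -3227/(-3156 + 529) = -3227/(-2627) = -3227*(-1/2627) = 3227/2627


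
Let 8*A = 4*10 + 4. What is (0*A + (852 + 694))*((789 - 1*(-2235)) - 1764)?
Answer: 1947960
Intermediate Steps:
A = 11/2 (A = (4*10 + 4)/8 = (40 + 4)/8 = (1/8)*44 = 11/2 ≈ 5.5000)
(0*A + (852 + 694))*((789 - 1*(-2235)) - 1764) = (0*(11/2) + (852 + 694))*((789 - 1*(-2235)) - 1764) = (0 + 1546)*((789 + 2235) - 1764) = 1546*(3024 - 1764) = 1546*1260 = 1947960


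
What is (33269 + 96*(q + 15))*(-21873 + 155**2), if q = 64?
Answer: 87915656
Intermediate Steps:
(33269 + 96*(q + 15))*(-21873 + 155**2) = (33269 + 96*(64 + 15))*(-21873 + 155**2) = (33269 + 96*79)*(-21873 + 24025) = (33269 + 7584)*2152 = 40853*2152 = 87915656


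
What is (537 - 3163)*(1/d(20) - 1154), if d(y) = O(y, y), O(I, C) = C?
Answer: 30302727/10 ≈ 3.0303e+6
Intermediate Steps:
d(y) = y
(537 - 3163)*(1/d(20) - 1154) = (537 - 3163)*(1/20 - 1154) = -2626*(1/20 - 1154) = -2626*(-23079/20) = 30302727/10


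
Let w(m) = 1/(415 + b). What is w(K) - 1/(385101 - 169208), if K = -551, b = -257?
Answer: 215735/34111094 ≈ 0.0063245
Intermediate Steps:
w(m) = 1/158 (w(m) = 1/(415 - 257) = 1/158)
w(K) - 1/(385101 - 169208) = 1/158 - 1/(385101 - 169208) = 1/158 - 1/215893 = 215735/34111094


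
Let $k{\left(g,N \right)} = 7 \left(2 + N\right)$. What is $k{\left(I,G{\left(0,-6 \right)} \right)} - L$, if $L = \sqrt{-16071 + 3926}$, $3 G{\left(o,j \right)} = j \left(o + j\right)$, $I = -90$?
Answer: $98 - i \sqrt{12145} \approx 98.0 - 110.2 i$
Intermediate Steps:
$G{\left(o,j \right)} = \frac{j \left(j + o\right)}{3}$ ($G{\left(o,j \right)} = \frac{j \left(o + j\right)}{3} = \frac{j \left(j + o\right)}{3}$)
$k{\left(g,N \right)} = 14 + 7 N$
$L = i \sqrt{12145}$ ($L = \sqrt{-12145} = i \sqrt{12145} \approx 110.2 i$)
$k{\left(I,G{\left(0,-6 \right)} \right)} - L = \left(14 + 7 \cdot \frac{1}{3} \left(-6\right) \left(-6 + 0\right)\right) - i \sqrt{12145} = \left(14 + 7 \cdot \frac{1}{3} \left(-6\right) \left(-6\right)\right) - i \sqrt{12145} = \left(14 + 7 \cdot 12\right) - i \sqrt{12145} = \left(14 + 84\right) - i \sqrt{12145} = 98 - i \sqrt{12145}$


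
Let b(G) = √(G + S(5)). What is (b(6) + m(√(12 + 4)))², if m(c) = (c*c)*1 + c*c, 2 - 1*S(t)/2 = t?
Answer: 1024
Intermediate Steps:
S(t) = 4 - 2*t
b(G) = √(-6 + G) (b(G) = √(G + (4 - 2*5)) = √(G + (4 - 10)) = √(G - 6) = √(-6 + G))
m(c) = 2*c² (m(c) = c²*1 + c² = c² + c² = 2*c²)
(b(6) + m(√(12 + 4)))² = (√(-6 + 6) + 2*(√(12 + 4))²)² = (√0 + 2*(√16)²)² = (0 + 2*4²)² = (0 + 2*16)² = (0 + 32)² = 32² = 1024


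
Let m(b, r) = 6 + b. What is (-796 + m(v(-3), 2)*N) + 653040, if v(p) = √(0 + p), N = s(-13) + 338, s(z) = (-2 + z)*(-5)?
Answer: 654722 + 413*I*√3 ≈ 6.5472e+5 + 715.34*I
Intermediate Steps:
s(z) = 10 - 5*z
N = 413 (N = (10 - 5*(-13)) + 338 = (10 + 65) + 338 = 75 + 338 = 413)
v(p) = √p
(-796 + m(v(-3), 2)*N) + 653040 = (-796 + (6 + √(-3))*413) + 653040 = (-796 + (6 + I*√3)*413) + 653040 = (-796 + (2478 + 413*I*√3)) + 653040 = (1682 + 413*I*√3) + 653040 = 654722 + 413*I*√3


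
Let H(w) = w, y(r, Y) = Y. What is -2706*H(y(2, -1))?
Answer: 2706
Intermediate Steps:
-2706*H(y(2, -1)) = -2706*(-1) = 2706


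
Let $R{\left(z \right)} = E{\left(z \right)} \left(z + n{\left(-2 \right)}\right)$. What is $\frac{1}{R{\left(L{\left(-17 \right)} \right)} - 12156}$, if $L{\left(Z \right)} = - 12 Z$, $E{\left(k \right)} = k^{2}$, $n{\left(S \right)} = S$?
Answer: $\frac{1}{8394276} \approx 1.1913 \cdot 10^{-7}$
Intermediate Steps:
$R{\left(z \right)} = z^{2} \left(-2 + z\right)$ ($R{\left(z \right)} = z^{2} \left(z - 2\right) = z^{2} \left(-2 + z\right)$)
$\frac{1}{R{\left(L{\left(-17 \right)} \right)} - 12156} = \frac{1}{\left(\left(-12\right) \left(-17\right)\right)^{2} \left(-2 - -204\right) - 12156} = \frac{1}{204^{2} \left(-2 + 204\right) - 12156} = \frac{1}{41616 \cdot 202 - 12156} = \frac{1}{8406432 - 12156} = \frac{1}{8394276}$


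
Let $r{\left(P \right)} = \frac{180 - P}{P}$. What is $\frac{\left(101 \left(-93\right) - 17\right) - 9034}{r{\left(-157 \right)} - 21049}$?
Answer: $\frac{1447854}{1652515} \approx 0.87615$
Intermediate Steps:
$r{\left(P \right)} = \frac{180 - P}{P}$
$\frac{\left(101 \left(-93\right) - 17\right) - 9034}{r{\left(-157 \right)} - 21049} = \frac{\left(101 \left(-93\right) - 17\right) - 9034}{\frac{180 - -157}{-157} - 21049} = \frac{\left(-9393 - 17\right) - 9034}{- \frac{180 + 157}{157} - 21049} = \frac{-9410 - 9034}{\left(- \frac{1}{157}\right) 337 - 21049} = - \frac{18444}{- \frac{337}{157} - 21049} = - \frac{18444}{- \frac{3305030}{157}} = \left(-18444\right) \left(- \frac{157}{3305030}\right) = \frac{1447854}{1652515}$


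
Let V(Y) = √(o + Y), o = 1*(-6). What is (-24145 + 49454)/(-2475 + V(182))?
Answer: -5694525/556859 - 101236*√11/6125449 ≈ -10.281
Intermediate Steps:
o = -6
V(Y) = √(-6 + Y)
(-24145 + 49454)/(-2475 + V(182)) = (-24145 + 49454)/(-2475 + √(-6 + 182)) = 25309/(-2475 + √176) = 25309/(-2475 + 4*√11)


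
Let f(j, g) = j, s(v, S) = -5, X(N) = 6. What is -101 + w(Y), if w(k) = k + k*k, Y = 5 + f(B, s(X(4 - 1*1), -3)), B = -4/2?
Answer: -89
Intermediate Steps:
B = -2 (B = -4*½ = -2)
Y = 3 (Y = 5 - 2 = 3)
w(k) = k + k²
-101 + w(Y) = -101 + 3*(1 + 3) = -101 + 3*4 = -101 + 12 = -89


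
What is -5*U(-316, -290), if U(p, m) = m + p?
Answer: 3030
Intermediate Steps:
-5*U(-316, -290) = -5*(-290 - 316) = -5*(-606) = 3030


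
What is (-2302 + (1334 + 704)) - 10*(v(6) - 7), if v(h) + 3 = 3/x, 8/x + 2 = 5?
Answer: -701/4 ≈ -175.25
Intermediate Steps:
x = 8/3 (x = 8/(-2 + 5) = 8/3 ≈ 2.6667)
v(h) = -15/8 (v(h) = -3 + 3/(8/3) = -3 + 3*(3/8) = -3 + 9/8 = -15/8)
(-2302 + (1334 + 704)) - 10*(v(6) - 7) = (-2302 + (1334 + 704)) - 10*(-15/8 - 7) = (-2302 + 2038) - 10*(-71/8) = -264 + 355/4 = -701/4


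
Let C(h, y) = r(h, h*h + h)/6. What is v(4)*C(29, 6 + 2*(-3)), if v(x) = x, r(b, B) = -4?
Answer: -8/3 ≈ -2.6667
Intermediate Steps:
C(h, y) = -2/3 (C(h, y) = -4/6 = -4*1/6 = -2/3)
v(4)*C(29, 6 + 2*(-3)) = 4*(-2/3) = -8/3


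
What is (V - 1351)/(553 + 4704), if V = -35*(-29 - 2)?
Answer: -38/751 ≈ -0.050599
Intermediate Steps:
V = 1085 (V = -35*(-31) = 1085)
(V - 1351)/(553 + 4704) = (1085 - 1351)/(553 + 4704) = -266/5257 = -266*1/5257 = -38/751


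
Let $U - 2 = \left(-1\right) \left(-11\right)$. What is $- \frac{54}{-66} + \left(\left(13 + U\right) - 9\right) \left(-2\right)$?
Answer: $- \frac{365}{11} \approx -33.182$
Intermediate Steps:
$U = 13$ ($U = 2 - -11 = 2 + 11 = 13$)
$- \frac{54}{-66} + \left(\left(13 + U\right) - 9\right) \left(-2\right) = - \frac{54}{-66} + \left(\left(13 + 13\right) - 9\right) \left(-2\right) = \left(-54\right) \left(- \frac{1}{66}\right) + \left(26 - 9\right) \left(-2\right) = \frac{9}{11} + 17 \left(-2\right) = \frac{9}{11} - 34 = - \frac{365}{11}$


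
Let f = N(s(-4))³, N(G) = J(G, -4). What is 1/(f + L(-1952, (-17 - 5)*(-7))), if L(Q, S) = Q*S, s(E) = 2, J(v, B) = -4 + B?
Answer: -1/301120 ≈ -3.3209e-6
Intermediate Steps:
N(G) = -8 (N(G) = -4 - 4 = -8)
f = -512 (f = (-8)³ = -512)
1/(f + L(-1952, (-17 - 5)*(-7))) = 1/(-512 - 1952*(-17 - 5)*(-7)) = 1/(-512 - (-42944)*(-7)) = 1/(-512 - 1952*154) = 1/(-512 - 300608) = 1/(-301120) = -1/301120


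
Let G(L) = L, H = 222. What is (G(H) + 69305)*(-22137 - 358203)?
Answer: -26443899180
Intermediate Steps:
(G(H) + 69305)*(-22137 - 358203) = (222 + 69305)*(-22137 - 358203) = 69527*(-380340) = -26443899180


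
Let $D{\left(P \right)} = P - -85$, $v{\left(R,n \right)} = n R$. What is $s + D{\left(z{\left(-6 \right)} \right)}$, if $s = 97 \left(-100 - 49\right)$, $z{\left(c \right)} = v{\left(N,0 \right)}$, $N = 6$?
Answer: $-14368$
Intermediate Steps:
$v{\left(R,n \right)} = R n$
$z{\left(c \right)} = 0$ ($z{\left(c \right)} = 6 \cdot 0 = 0$)
$s = -14453$ ($s = 97 \left(-149\right) = -14453$)
$D{\left(P \right)} = 85 + P$ ($D{\left(P \right)} = P + 85 = 85 + P$)
$s + D{\left(z{\left(-6 \right)} \right)} = -14453 + \left(85 + 0\right) = -14453 + 85 = -14368$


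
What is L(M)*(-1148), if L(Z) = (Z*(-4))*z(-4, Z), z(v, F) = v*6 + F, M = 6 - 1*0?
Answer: -495936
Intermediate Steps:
M = 6 (M = 6 + 0 = 6)
z(v, F) = F + 6*v (z(v, F) = 6*v + F = F + 6*v)
L(Z) = -4*Z*(-24 + Z) (L(Z) = (Z*(-4))*(Z + 6*(-4)) = (-4*Z)*(Z - 24) = (-4*Z)*(-24 + Z) = -4*Z*(-24 + Z))
L(M)*(-1148) = (4*6*(24 - 1*6))*(-1148) = (4*6*(24 - 6))*(-1148) = (4*6*18)*(-1148) = 432*(-1148) = -495936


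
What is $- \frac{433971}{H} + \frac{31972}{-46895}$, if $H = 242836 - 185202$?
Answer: $- \frac{22193744293}{2702746430} \approx -8.2115$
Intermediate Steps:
$H = 57634$ ($H = 242836 - 185202 = 57634$)
$- \frac{433971}{H} + \frac{31972}{-46895} = - \frac{433971}{57634} + \frac{31972}{-46895} = \left(-433971\right) \frac{1}{57634} + 31972 \left(- \frac{1}{46895}\right) = - \frac{433971}{57634} - \frac{31972}{46895} = - \frac{22193744293}{2702746430}$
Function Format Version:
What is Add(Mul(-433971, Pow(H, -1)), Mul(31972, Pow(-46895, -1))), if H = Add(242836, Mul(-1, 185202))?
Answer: Rational(-22193744293, 2702746430) ≈ -8.2115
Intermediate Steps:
H = 57634 (H = Add(242836, -185202) = 57634)
Add(Mul(-433971, Pow(H, -1)), Mul(31972, Pow(-46895, -1))) = Add(Mul(-433971, Pow(57634, -1)), Mul(31972, Pow(-46895, -1))) = Add(Mul(-433971, Rational(1, 57634)), Mul(31972, Rational(-1, 46895))) = Add(Rational(-433971, 57634), Rational(-31972, 46895)) = Rational(-22193744293, 2702746430)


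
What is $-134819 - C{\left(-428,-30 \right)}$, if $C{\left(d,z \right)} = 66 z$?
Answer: $-132839$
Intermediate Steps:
$-134819 - C{\left(-428,-30 \right)} = -134819 - 66 \left(-30\right) = -134819 - -1980 = -134819 + 1980 = -132839$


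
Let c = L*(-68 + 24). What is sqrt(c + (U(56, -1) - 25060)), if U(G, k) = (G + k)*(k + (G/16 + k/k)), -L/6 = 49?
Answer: 7*I*sqrt(974)/2 ≈ 109.23*I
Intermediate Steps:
L = -294 (L = -6*49 = -294)
U(G, k) = (G + k)*(1 + k + G/16) (U(G, k) = (G + k)*(k + (G*(1/16) + 1)) = (G + k)*(k + (G/16 + 1)) = (G + k)*(k + (1 + G/16)) = (G + k)*(1 + k + G/16))
c = 12936 (c = -294*(-68 + 24) = -294*(-44) = 12936)
sqrt(c + (U(56, -1) - 25060)) = sqrt(12936 + ((56 - 1 + (-1)**2 + (1/16)*56**2 + (17/16)*56*(-1)) - 25060)) = sqrt(12936 + ((56 - 1 + 1 + (1/16)*3136 - 119/2) - 25060)) = sqrt(12936 + ((56 - 1 + 1 + 196 - 119/2) - 25060)) = sqrt(12936 + (385/2 - 25060)) = sqrt(12936 - 49735/2) = sqrt(-23863/2) = 7*I*sqrt(974)/2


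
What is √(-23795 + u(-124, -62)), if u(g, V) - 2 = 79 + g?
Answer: I*√23838 ≈ 154.4*I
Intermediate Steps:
u(g, V) = 81 + g (u(g, V) = 2 + (79 + g) = 81 + g)
√(-23795 + u(-124, -62)) = √(-23795 + (81 - 124)) = √(-23795 - 43) = √(-23838) = I*√23838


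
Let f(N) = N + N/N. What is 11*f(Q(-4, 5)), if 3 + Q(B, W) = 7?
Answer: 55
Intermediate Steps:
Q(B, W) = 4 (Q(B, W) = -3 + 7 = 4)
f(N) = 1 + N (f(N) = N + 1 = 1 + N)
11*f(Q(-4, 5)) = 11*(1 + 4) = 11*5 = 55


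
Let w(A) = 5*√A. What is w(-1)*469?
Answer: 2345*I ≈ 2345.0*I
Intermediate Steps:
w(-1)*469 = (5*√(-1))*469 = (5*I)*469 = 2345*I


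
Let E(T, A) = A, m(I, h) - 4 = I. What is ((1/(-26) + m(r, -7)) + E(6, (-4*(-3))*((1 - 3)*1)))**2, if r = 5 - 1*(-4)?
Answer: 82369/676 ≈ 121.85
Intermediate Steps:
r = 9 (r = 5 + 4 = 9)
m(I, h) = 4 + I
((1/(-26) + m(r, -7)) + E(6, (-4*(-3))*((1 - 3)*1)))**2 = ((1/(-26) + (4 + 9)) + (-4*(-3))*((1 - 3)*1))**2 = ((-1/26 + 13) + 12*(-2*1))**2 = (337/26 + 12*(-2))**2 = (337/26 - 24)**2 = (-287/26)**2 = 82369/676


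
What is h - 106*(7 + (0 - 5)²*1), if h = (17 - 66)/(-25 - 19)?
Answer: -149199/44 ≈ -3390.9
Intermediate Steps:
h = 49/44 (h = -49/(-44) = -49*(-1/44) = 49/44 ≈ 1.1136)
h - 106*(7 + (0 - 5)²*1) = 49/44 - 106*(7 + (0 - 5)²*1) = 49/44 - 106*(7 + (-5)²*1) = 49/44 - 106*(7 + 25*1) = 49/44 - 106*(7 + 25) = 49/44 - 106*32 = 49/44 - 3392 = -149199/44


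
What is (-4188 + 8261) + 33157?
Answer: 37230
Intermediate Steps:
(-4188 + 8261) + 33157 = 4073 + 33157 = 37230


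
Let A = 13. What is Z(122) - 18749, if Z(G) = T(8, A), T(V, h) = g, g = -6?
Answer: -18755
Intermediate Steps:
T(V, h) = -6
Z(G) = -6
Z(122) - 18749 = -6 - 18749 = -18755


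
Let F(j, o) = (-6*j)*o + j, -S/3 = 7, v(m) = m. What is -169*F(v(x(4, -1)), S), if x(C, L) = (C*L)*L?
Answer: -85852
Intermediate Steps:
x(C, L) = C*L²
S = -21 (S = -3*7 = -21)
F(j, o) = j - 6*j*o (F(j, o) = -6*j*o + j = j - 6*j*o)
-169*F(v(x(4, -1)), S) = -169*4*(-1)²*(1 - 6*(-21)) = -169*4*1*(1 + 126) = -676*127 = -169*508 = -85852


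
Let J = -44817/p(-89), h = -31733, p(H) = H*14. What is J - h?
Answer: 39584135/1246 ≈ 31769.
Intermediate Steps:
p(H) = 14*H
J = 44817/1246 (J = -44817/(14*(-89)) = -44817/(-1246) = -44817*(-1/1246) = 44817/1246 ≈ 35.969)
J - h = 44817/1246 - 1*(-31733) = 44817/1246 + 31733 = 39584135/1246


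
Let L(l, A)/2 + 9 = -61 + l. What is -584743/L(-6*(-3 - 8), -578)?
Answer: 584743/8 ≈ 73093.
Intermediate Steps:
L(l, A) = -140 + 2*l (L(l, A) = -18 + 2*(-61 + l) = -18 + (-122 + 2*l) = -140 + 2*l)
-584743/L(-6*(-3 - 8), -578) = -584743/(-140 + 2*(-6*(-3 - 8))) = -584743/(-140 + 2*(-6*(-11))) = -584743/(-140 + 2*66) = -584743/(-140 + 132) = -584743/(-8) = -584743*(-⅛) = 584743/8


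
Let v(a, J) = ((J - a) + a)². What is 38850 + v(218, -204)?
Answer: 80466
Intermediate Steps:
v(a, J) = J²
38850 + v(218, -204) = 38850 + (-204)² = 38850 + 41616 = 80466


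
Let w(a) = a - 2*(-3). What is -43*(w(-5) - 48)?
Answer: 2021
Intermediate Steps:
w(a) = 6 + a (w(a) = a + 6 = 6 + a)
-43*(w(-5) - 48) = -43*((6 - 5) - 48) = -43*(1 - 48) = -43*(-47) = 2021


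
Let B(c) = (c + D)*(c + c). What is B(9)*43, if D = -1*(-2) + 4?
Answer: 11610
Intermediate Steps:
D = 6 (D = 2 + 4 = 6)
B(c) = 2*c*(6 + c) (B(c) = (c + 6)*(c + c) = (6 + c)*(2*c) = 2*c*(6 + c))
B(9)*43 = (2*9*(6 + 9))*43 = (2*9*15)*43 = 270*43 = 11610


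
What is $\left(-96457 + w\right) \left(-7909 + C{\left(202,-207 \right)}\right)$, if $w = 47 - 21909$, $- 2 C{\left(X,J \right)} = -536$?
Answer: $904075479$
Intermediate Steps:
$C{\left(X,J \right)} = 268$ ($C{\left(X,J \right)} = \left(- \frac{1}{2}\right) \left(-536\right) = 268$)
$w = -21862$ ($w = 47 - 21909 = -21862$)
$\left(-96457 + w\right) \left(-7909 + C{\left(202,-207 \right)}\right) = \left(-96457 - 21862\right) \left(-7909 + 268\right) = \left(-118319\right) \left(-7641\right) = 904075479$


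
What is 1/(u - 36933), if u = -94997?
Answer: -1/131930 ≈ -7.5798e-6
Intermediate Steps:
1/(u - 36933) = 1/(-94997 - 36933) = 1/(-131930) = -1/131930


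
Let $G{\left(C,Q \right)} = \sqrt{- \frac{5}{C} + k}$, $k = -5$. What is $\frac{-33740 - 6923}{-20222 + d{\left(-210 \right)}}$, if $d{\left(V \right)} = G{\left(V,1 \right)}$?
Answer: $\frac{34536061812}{17175030137} + \frac{40663 i \sqrt{8778}}{17175030137} \approx 2.0108 + 0.00022182 i$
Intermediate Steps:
$G{\left(C,Q \right)} = \sqrt{-5 - \frac{5}{C}}$ ($G{\left(C,Q \right)} = \sqrt{- \frac{5}{C} - 5} = \sqrt{-5 - \frac{5}{C}}$)
$d{\left(V \right)} = \sqrt{5} \sqrt{\frac{-1 - V}{V}}$
$\frac{-33740 - 6923}{-20222 + d{\left(-210 \right)}} = \frac{-33740 - 6923}{-20222 + \sqrt{5} \sqrt{\frac{-1 - -210}{-210}}} = - \frac{40663}{-20222 + \sqrt{5} \sqrt{- \frac{-1 + 210}{210}}} = - \frac{40663}{-20222 + \sqrt{5} \sqrt{\left(- \frac{1}{210}\right) 209}} = - \frac{40663}{-20222 + \sqrt{5} \sqrt{- \frac{209}{210}}} = - \frac{40663}{-20222 + \sqrt{5} \frac{i \sqrt{43890}}{210}} = - \frac{40663}{-20222 + \frac{i \sqrt{8778}}{42}}$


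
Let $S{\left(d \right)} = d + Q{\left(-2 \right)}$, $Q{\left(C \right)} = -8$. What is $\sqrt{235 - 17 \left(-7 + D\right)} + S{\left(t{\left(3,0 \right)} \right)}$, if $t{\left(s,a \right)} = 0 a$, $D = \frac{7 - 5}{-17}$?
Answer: $-8 + 2 \sqrt{89} \approx 10.868$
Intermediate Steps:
$D = - \frac{2}{17}$ ($D = \left(7 - 5\right) \left(- \frac{1}{17}\right) = 2 \left(- \frac{1}{17}\right) = - \frac{2}{17} \approx -0.11765$)
$t{\left(s,a \right)} = 0$
$S{\left(d \right)} = -8 + d$ ($S{\left(d \right)} = d - 8 = -8 + d$)
$\sqrt{235 - 17 \left(-7 + D\right)} + S{\left(t{\left(3,0 \right)} \right)} = \sqrt{235 - 17 \left(-7 - \frac{2}{17}\right)} + \left(-8 + 0\right) = \sqrt{235 - -121} - 8 = \sqrt{235 + 121} - 8 = \sqrt{356} - 8 = 2 \sqrt{89} - 8 = -8 + 2 \sqrt{89}$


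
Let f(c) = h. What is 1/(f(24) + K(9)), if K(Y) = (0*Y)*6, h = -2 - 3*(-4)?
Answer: ⅒ ≈ 0.10000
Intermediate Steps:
h = 10 (h = -2 + 12 = 10)
K(Y) = 0 (K(Y) = 0*6 = 0)
f(c) = 10
1/(f(24) + K(9)) = 1/(10 + 0) = 1/10 = ⅒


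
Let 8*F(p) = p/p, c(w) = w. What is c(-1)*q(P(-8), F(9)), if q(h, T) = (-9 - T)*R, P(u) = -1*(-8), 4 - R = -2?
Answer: 219/4 ≈ 54.750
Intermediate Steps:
R = 6 (R = 4 - 1*(-2) = 4 + 2 = 6)
P(u) = 8
F(p) = 1/8 (F(p) = (p/p)/8 = (1/8)*1 = 1/8)
q(h, T) = -54 - 6*T (q(h, T) = (-9 - T)*6 = -54 - 6*T)
c(-1)*q(P(-8), F(9)) = -(-54 - 6*1/8) = -(-54 - 3/4) = -1*(-219/4) = 219/4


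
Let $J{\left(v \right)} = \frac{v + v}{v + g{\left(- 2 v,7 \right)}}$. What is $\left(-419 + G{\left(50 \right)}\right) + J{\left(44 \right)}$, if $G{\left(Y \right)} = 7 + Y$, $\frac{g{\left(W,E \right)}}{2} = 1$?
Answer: $- \frac{8282}{23} \approx -360.09$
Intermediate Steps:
$g{\left(W,E \right)} = 2$ ($g{\left(W,E \right)} = 2 \cdot 1 = 2$)
$J{\left(v \right)} = \frac{2 v}{2 + v}$ ($J{\left(v \right)} = \frac{v + v}{v + 2} = \frac{2 v}{2 + v}$)
$\left(-419 + G{\left(50 \right)}\right) + J{\left(44 \right)} = \left(-419 + \left(7 + 50\right)\right) + 2 \cdot 44 \frac{1}{2 + 44} = \left(-419 + 57\right) + 2 \cdot 44 \cdot \frac{1}{46} = -362 + 2 \cdot 44 \cdot \frac{1}{46} = -362 + \frac{44}{23} = - \frac{8282}{23}$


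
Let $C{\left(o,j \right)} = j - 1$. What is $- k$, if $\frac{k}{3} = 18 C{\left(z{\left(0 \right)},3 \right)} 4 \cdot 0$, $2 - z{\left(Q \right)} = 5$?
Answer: $0$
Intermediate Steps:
$z{\left(Q \right)} = -3$ ($z{\left(Q \right)} = 2 - 5 = -3$)
$C{\left(o,j \right)} = -1 + j$ ($C{\left(o,j \right)} = j - 1 = -1 + j$)
$k = 0$ ($k = 3 \cdot 18 \left(-1 + 3\right) 4 \cdot 0 = 3 \cdot 18 \cdot 2 \cdot 0 = 3 \cdot 36 \cdot 0 = 3 \cdot 0 = 0$)
$- k = \left(-1\right) 0 = 0$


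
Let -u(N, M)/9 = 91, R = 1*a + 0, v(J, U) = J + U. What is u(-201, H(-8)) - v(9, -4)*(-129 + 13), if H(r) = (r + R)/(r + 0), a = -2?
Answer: -239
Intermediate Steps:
R = -2 (R = 1*(-2) + 0 = -2 + 0 = -2)
H(r) = (-2 + r)/r (H(r) = (r - 2)/(r + 0) = (-2 + r)/r)
u(N, M) = -819 (u(N, M) = -9*91 = -819)
u(-201, H(-8)) - v(9, -4)*(-129 + 13) = -819 - (9 - 4)*(-129 + 13) = -819 - 5*(-116) = -819 - 1*(-580) = -819 + 580 = -239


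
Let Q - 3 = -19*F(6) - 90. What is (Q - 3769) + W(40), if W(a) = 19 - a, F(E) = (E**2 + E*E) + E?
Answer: -5359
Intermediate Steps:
F(E) = E + 2*E**2 (F(E) = (E**2 + E**2) + E = 2*E**2 + E = E + 2*E**2)
Q = -1569 (Q = 3 + (-114*(1 + 2*6) - 90) = 3 + (-114*(1 + 12) - 90) = 3 + (-114*13 - 90) = 3 + (-19*78 - 90) = 3 + (-1482 - 90) = 3 - 1572 = -1569)
(Q - 3769) + W(40) = (-1569 - 3769) + (19 - 1*40) = -5338 + (19 - 40) = -5338 - 21 = -5359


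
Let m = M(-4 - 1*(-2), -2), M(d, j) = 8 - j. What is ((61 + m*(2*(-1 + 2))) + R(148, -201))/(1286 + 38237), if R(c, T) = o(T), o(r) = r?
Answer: -120/39523 ≈ -0.0030362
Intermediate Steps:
R(c, T) = T
m = 10 (m = 8 - 1*(-2) = 8 + 2 = 10)
((61 + m*(2*(-1 + 2))) + R(148, -201))/(1286 + 38237) = ((61 + 10*(2*(-1 + 2))) - 201)/(1286 + 38237) = ((61 + 10*(2*1)) - 201)/39523 = ((61 + 10*2) - 201)*(1/39523) = ((61 + 20) - 201)*(1/39523) = (81 - 201)*(1/39523) = -120*1/39523 = -120/39523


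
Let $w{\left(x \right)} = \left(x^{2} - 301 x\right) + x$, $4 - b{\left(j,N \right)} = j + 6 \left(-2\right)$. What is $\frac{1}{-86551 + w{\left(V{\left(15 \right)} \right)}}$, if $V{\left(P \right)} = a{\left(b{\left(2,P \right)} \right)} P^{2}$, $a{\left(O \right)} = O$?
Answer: $\frac{1}{8890949} \approx 1.1247 \cdot 10^{-7}$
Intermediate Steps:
$b{\left(j,N \right)} = 16 - j$ ($b{\left(j,N \right)} = 4 - \left(j + 6 \left(-2\right)\right) = 4 - \left(j - 12\right) = 4 - \left(-12 + j\right) = 16 - j$)
$V{\left(P \right)} = 14 P^{2}$ ($V{\left(P \right)} = \left(16 - 2\right) P^{2} = 14 P^{2}$)
$w{\left(x \right)} = x^{2} - 300 x$
$\frac{1}{-86551 + w{\left(V{\left(15 \right)} \right)}} = \frac{1}{-86551 + 14 \cdot 15^{2} \left(-300 + 14 \cdot 15^{2}\right)} = \frac{1}{-86551 + 14 \cdot 225 \left(-300 + 14 \cdot 225\right)} = \frac{1}{-86551 + 3150 \left(-300 + 3150\right)} = \frac{1}{-86551 + 3150 \cdot 2850} = \frac{1}{-86551 + 8977500} = \frac{1}{8890949}$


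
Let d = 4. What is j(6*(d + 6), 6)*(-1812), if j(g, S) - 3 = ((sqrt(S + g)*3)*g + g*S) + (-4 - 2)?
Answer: -646884 - 326160*sqrt(66) ≈ -3.2966e+6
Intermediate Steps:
j(g, S) = -3 + S*g + 3*g*sqrt(S + g) (j(g, S) = 3 + (((sqrt(S + g)*3)*g + g*S) + (-4 - 2)) = 3 + (((3*sqrt(S + g))*g + S*g) - 6) = 3 + ((3*g*sqrt(S + g) + S*g) - 6) = 3 + ((S*g + 3*g*sqrt(S + g)) - 6) = 3 + (-6 + S*g + 3*g*sqrt(S + g)) = -3 + S*g + 3*g*sqrt(S + g))
j(6*(d + 6), 6)*(-1812) = (-3 + 6*(6*(4 + 6)) + 3*(6*(4 + 6))*sqrt(6 + 6*(4 + 6)))*(-1812) = (-3 + 6*(6*10) + 3*(6*10)*sqrt(6 + 6*10))*(-1812) = (-3 + 6*60 + 3*60*sqrt(6 + 60))*(-1812) = (-3 + 360 + 3*60*sqrt(66))*(-1812) = (-3 + 360 + 180*sqrt(66))*(-1812) = (357 + 180*sqrt(66))*(-1812) = -646884 - 326160*sqrt(66)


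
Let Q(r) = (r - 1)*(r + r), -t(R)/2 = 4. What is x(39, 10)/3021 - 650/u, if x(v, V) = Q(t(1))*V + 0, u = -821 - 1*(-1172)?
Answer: -37390/27189 ≈ -1.3752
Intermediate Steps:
t(R) = -8 (t(R) = -2*4 = -8)
u = 351 (u = -821 + 1172 = 351)
Q(r) = 2*r*(-1 + r) (Q(r) = (-1 + r)*(2*r) = 2*r*(-1 + r))
x(v, V) = 144*V (x(v, V) = (2*(-8)*(-1 - 8))*V + 0 = (2*(-8)*(-9))*V + 0 = 144*V + 0 = 144*V)
x(39, 10)/3021 - 650/u = (144*10)/3021 - 650/351 = 1440*(1/3021) - 650*1/351 = 480/1007 - 50/27 = -37390/27189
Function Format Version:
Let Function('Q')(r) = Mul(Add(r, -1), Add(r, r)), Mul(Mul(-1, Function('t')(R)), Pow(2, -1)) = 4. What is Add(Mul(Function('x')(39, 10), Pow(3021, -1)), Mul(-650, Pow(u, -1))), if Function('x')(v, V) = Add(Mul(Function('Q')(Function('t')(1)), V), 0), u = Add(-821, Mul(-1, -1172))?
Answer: Rational(-37390, 27189) ≈ -1.3752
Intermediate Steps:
Function('t')(R) = -8 (Function('t')(R) = Mul(-2, 4) = -8)
u = 351 (u = Add(-821, 1172) = 351)
Function('Q')(r) = Mul(2, r, Add(-1, r)) (Function('Q')(r) = Mul(Add(-1, r), Mul(2, r)) = Mul(2, r, Add(-1, r)))
Function('x')(v, V) = Mul(144, V) (Function('x')(v, V) = Add(Mul(Mul(2, -8, Add(-1, -8)), V), 0) = Add(Mul(Mul(2, -8, -9), V), 0) = Add(Mul(144, V), 0) = Mul(144, V))
Add(Mul(Function('x')(39, 10), Pow(3021, -1)), Mul(-650, Pow(u, -1))) = Add(Mul(Mul(144, 10), Pow(3021, -1)), Mul(-650, Pow(351, -1))) = Add(Mul(1440, Rational(1, 3021)), Mul(-650, Rational(1, 351))) = Add(Rational(480, 1007), Rational(-50, 27)) = Rational(-37390, 27189)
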